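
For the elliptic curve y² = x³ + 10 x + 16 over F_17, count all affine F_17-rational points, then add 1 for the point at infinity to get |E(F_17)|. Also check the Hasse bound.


Affine points = {(0, 4), (0, 13), (4, 1), (4, 16), (5, 2), (5, 15), (7, 2), (7, 15), (8, 8), (8, 9), (9, 6), (9, 11)}; affine count = 12; |E(F_17)| = 13.

Discriminant check: Δ ∝ 4a³ + 27b² = 4·10³ + 27·16² = 4·1000 + 27·256 ≡ 15 (mod 17). Nonzero ⇒ E is nonsingular.
For each x ∈ F_17, compute rhs = x³ + 10·x + 16 mod 17, then count y ∈ F_17 with y² ≡ rhs.
  x = 0: rhs = 16, matching y values: 4, 13 (2 points).
  x = 1: rhs = 10, matching y values: none (0 points).
  x = 2: rhs = 10, matching y values: none (0 points).
  x = 3: rhs = 5, matching y values: none (0 points).
  x = 4: rhs = 1, matching y values: 1, 16 (2 points).
  x = 5: rhs = 4, matching y values: 2, 15 (2 points).
  x = 6: rhs = 3, matching y values: none (0 points).
  x = 7: rhs = 4, matching y values: 2, 15 (2 points).
  x = 8: rhs = 13, matching y values: 8, 9 (2 points).
  x = 9: rhs = 2, matching y values: 6, 11 (2 points).
  x = 10: rhs = 11, matching y values: none (0 points).
  x = 11: rhs = 12, matching y values: none (0 points).
  x = 12: rhs = 11, matching y values: none (0 points).
  x = 13: rhs = 14, matching y values: none (0 points).
  x = 14: rhs = 10, matching y values: none (0 points).
  x = 15: rhs = 5, matching y values: none (0 points).
  x = 16: rhs = 5, matching y values: none (0 points).
Total affine count: 12.
Full point count |E(F_17)| = 12 + 1 = 13.
Hasse bound: |13 − (17+1)| = |-5| = 5 ≤ 2√17 ≈ 8.2462 ✓.


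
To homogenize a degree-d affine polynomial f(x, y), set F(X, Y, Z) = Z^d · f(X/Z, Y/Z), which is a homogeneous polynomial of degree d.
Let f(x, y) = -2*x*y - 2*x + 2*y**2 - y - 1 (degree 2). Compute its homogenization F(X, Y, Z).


F(X, Y, Z) = -2*X*Y - 2*X*Z + 2*Y**2 - Y*Z - Z**2

deg(f) = 2.
Substitute x = X/Z, y = Y/Z into f, then multiply by Z^2.
  monomial -2·x^1·y^1 ↦ -2·X^1·Y^1·Z^0.
  monomial -2·x^1·y^0 ↦ -2·X^1·Y^0·Z^1.
  monomial 2·x^0·y^2 ↦ 2·X^0·Y^2·Z^0.
  monomial -1·x^0·y^1 ↦ -1·X^0·Y^1·Z^1.
  monomial -1·x^0·y^0 ↦ -1·X^0·Y^0·Z^2.
Collecting: F(X, Y, Z) = -2*X*Y - 2*X*Z + 2*Y**2 - Y*Z - Z**2.


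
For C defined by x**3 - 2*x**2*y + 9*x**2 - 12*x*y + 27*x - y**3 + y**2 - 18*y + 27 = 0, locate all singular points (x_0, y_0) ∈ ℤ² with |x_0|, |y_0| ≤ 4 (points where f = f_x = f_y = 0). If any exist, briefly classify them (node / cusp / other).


Singular points: {(-3, 0)}; classification: cusp.

Compute partial derivatives:
  f_x = 3*x**2 - 4*x*y + 18*x - 12*y + 27.
  f_y = -2*x**2 - 12*x - 3*y**2 + 2*y - 18.
Scan x_0 ∈ {−4, ..., 4}. For each x_0, f_y(x_0, y) is a polynomial in y; find its integer roots y ∈ {−4, ..., 4}, then test f_x and f at those candidates.
  x = -4: f_y(-4, y) = -3*y**2 + 2*y - 2; no integer root y with |y| ≤ 4.
  x = -3: f_y(-3, y) = -3*y**2 + 2*y; vanishes at y ∈ {0}. (-3, 0): f_x = 0, f = 0 — SINGULAR.
  x = -2: f_y(-2, y) = -3*y**2 + 2*y - 2; no integer root y with |y| ≤ 4.
  x = -1: f_y(-1, y) = -3*y**2 + 2*y - 8; no integer root y with |y| ≤ 4.
  x = 0: f_y(0, y) = -3*y**2 + 2*y - 18; no integer root y with |y| ≤ 4.
  x = 1: f_y(1, y) = -3*y**2 + 2*y - 32; no integer root y with |y| ≤ 4.
  x = 2: f_y(2, y) = -3*y**2 + 2*y - 50; no integer root y with |y| ≤ 4.
  x = 3: f_y(3, y) = -3*y**2 + 2*y - 72; no integer root y with |y| ≤ 4.
  x = 4: f_y(4, y) = -3*y**2 + 2*y - 98; no integer root y with |y| ≤ 4.
Only singular point on the grid: (-3, 0).
Classify: substitute x = -3 + u, y = 0 + v and expand: f = u**3 - 2*u**2*v - v**3 + v**2.
No constant or linear terms (consistent with a singular point). Quadratic part: v**2. Cubic part: u**3 - 2*u**2*v - v**3.
The quadratic part v**2 is a perfect square, so there is a single (double) tangent line v = 0, i.e. y = 0. Restricting the cubic part to that line (v = 0) leaves u**3 ≠ 0, so f is not divisible by v and the branch is v² ≈ -u**3 to lowest order — this is a cusp.
Classification: cusp.


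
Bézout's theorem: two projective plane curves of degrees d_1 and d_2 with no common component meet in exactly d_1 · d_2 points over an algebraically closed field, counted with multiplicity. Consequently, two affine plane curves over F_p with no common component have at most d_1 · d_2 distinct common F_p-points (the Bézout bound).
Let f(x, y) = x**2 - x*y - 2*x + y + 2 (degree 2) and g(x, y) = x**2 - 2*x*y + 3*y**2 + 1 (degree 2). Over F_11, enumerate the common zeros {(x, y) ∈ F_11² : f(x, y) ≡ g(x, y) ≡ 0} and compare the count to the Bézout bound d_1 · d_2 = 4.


Common zeros: {(3, 8)}; count = 1; Bézout bound = 4.

deg(f) = 2, deg(g) = 2, so Bézout bound = 4.
Scan x ∈ F_11. For each x, list the y ∈ F_11 with f(x, y) ≡ 0 and those with g(x, y) ≡ 0 (mod 11); the common zeros in that column are the intersection.
  x = 0: f ≡ 0 at y ∈ {9}; g ≡ 0 at y ∈ ∅; common: ∅.
  x = 1: f ≡ 0 at y ∈ ∅; g ≡ 0 at y ∈ ∅; common: ∅.
  x = 2: f ≡ 0 at y ∈ {2}; g ≡ 0 at y ∈ {8}; common: ∅.
  x = 3: f ≡ 0 at y ∈ {8}; g ≡ 0 at y ∈ {5, 8}; common: {8}.
  x = 4: f ≡ 0 at y ∈ {7}; g ≡ 0 at y ∈ {4, 6}; common: ∅.
  x = 5: f ≡ 0 at y ∈ {7}; g ≡ 0 at y ∈ ∅; common: ∅.
  x = 6: f ≡ 0 at y ∈ {3}; g ≡ 0 at y ∈ ∅; common: ∅.
  x = 7: f ≡ 0 at y ∈ {8}; g ≡ 0 at y ∈ {5, 7}; common: ∅.
  x = 8: f ≡ 0 at y ∈ {4}; g ≡ 0 at y ∈ {3, 6}; common: ∅.
  x = 9: f ≡ 0 at y ∈ {4}; g ≡ 0 at y ∈ {3}; common: ∅.
  x = 10: f ≡ 0 at y ∈ {3}; g ≡ 0 at y ∈ ∅; common: ∅.
Collecting: common zeros = {(3, 8)}, so the count is 1.
Comparison with the Bézout bound: 1 ≤ 4 = deg(f)·deg(g), as expected for curves with no common component (the affine F_11-count falls short of the bound because intersections may lie at infinity, over extension fields, or carry multiplicity).


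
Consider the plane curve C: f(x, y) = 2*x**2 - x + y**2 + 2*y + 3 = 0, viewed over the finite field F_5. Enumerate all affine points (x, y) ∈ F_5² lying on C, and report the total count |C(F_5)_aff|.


Affine F_5-points: {(4, 4)}; count = 1.

For each of the 25 pairs (x, y) ∈ F_5², evaluate f(x, y) mod 5. Record the zeros.
  x = 0: [0↦3, 1↦1, 2↦1, 3↦3, 4↦2]  zeros at y ∈ ∅
  x = 1: [0↦4, 1↦2, 2↦2, 3↦4, 4↦3]  zeros at y ∈ ∅
  x = 2: [0↦4, 1↦2, 2↦2, 3↦4, 4↦3]  zeros at y ∈ ∅
  x = 3: [0↦3, 1↦1, 2↦1, 3↦3, 4↦2]  zeros at y ∈ ∅
  x = 4: [0↦1, 1↦4, 2↦4, 3↦1, 4↦0]  zeros at y ∈ {4}
Collecting zeros: affine points = {(4, 4)}.
Total count |C(F_5)_aff| = 1.


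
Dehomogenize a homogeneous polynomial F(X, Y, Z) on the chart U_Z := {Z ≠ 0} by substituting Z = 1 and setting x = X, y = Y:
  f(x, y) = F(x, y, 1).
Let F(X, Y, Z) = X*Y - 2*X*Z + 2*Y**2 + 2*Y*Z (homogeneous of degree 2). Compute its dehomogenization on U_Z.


f(x, y) = x*y - 2*x + 2*y**2 + 2*y

On U_Z we set Z = 1. Each monomial c·X^i·Y^j·Z^k in F becomes c·x^i·y^j·1^k = c·x^i·y^j.
Substituting Z = 1: F(X, Y, 1) = x*y - 2*x + 2*y**2 + 2*y.
Note: deg(f) ≤ deg(F) = 2; strict inequality happens when F is divisible by Z (lost terms).


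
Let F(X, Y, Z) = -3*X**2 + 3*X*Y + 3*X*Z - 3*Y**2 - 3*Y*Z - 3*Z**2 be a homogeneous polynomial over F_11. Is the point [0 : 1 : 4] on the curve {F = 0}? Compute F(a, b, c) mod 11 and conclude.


F(0,1,4) ≡ 3 (mod 11); P is NOT on the curve.

Evaluate F(0, 1, 4) term-by-term (mod 11).
  -3*X**2 ↦ -3·0·1·1 = 0
  3*X*Y ↦ 3·0·1·1 = 0
  3*X*Z ↦ 3·0·1·4 = 0
  -3*Y**2 ↦ -3·1·1·1 = -3
  -3*Y*Z ↦ -3·1·1·4 = -12
  -3*Z**2 ↦ -3·1·1·16 = -48
Sum: F(0, 1, 4) = (0) + (0) + (0) + (-3) + (-12) + (-48) = -63.
Reducing mod 11: -63 ≡ 3 (mod 11).
Since F(a, b, c) ≡ 3 ≠ 0 (mod 11), P does NOT lie on the curve.


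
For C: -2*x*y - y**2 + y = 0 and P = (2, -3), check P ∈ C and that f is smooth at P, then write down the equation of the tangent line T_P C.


Tangent line at P: 6*x + 3*y - 3 = 0.

Step 1: f(2, -3) = 0, so P lies on C.
Step 2: partial derivatives
  f_x(x, y) = -2*y, f_y(x, y) = -2*x - 2*y + 1.
  f_x(P) = 6, f_y(P) = 3 (gradient nonzero, so P is smooth).
Step 3: tangent line at P: 6·(x − 2) + 3·(y − -3) = 0.
Expanding: 6*x + 3*y - 3 = 0.


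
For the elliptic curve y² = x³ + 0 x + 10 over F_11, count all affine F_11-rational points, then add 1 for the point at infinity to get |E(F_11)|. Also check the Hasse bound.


Affine points = {(1, 0), (3, 2), (3, 9), (5, 5), (5, 6), (7, 1), (7, 10), (8, 4), (8, 7), (10, 3), (10, 8)}; affine count = 11; |E(F_11)| = 12.

Discriminant check: Δ ∝ 4a³ + 27b² = 4·0³ + 27·10² = 4·0 + 27·100 ≡ 5 (mod 11). Nonzero ⇒ E is nonsingular.
For each x ∈ F_11, compute rhs = x³ + 0·x + 10 mod 11, then count y ∈ F_11 with y² ≡ rhs.
  x = 0: rhs = 10, matching y values: none (0 points).
  x = 1: rhs = 0, matching y values: 0 (1 points).
  x = 2: rhs = 7, matching y values: none (0 points).
  x = 3: rhs = 4, matching y values: 2, 9 (2 points).
  x = 4: rhs = 8, matching y values: none (0 points).
  x = 5: rhs = 3, matching y values: 5, 6 (2 points).
  x = 6: rhs = 6, matching y values: none (0 points).
  x = 7: rhs = 1, matching y values: 1, 10 (2 points).
  x = 8: rhs = 5, matching y values: 4, 7 (2 points).
  x = 9: rhs = 2, matching y values: none (0 points).
  x = 10: rhs = 9, matching y values: 3, 8 (2 points).
Total affine count: 11.
Full point count |E(F_11)| = 11 + 1 = 12.
Hasse bound: |12 − (11+1)| = |0| = 0 ≤ 2√11 ≈ 6.6332 ✓.


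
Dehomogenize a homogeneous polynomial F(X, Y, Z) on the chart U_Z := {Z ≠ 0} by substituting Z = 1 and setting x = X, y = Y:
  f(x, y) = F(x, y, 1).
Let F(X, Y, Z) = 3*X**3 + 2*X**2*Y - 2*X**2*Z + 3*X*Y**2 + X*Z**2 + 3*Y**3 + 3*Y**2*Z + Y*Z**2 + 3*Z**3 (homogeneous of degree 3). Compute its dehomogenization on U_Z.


f(x, y) = 3*x**3 + 2*x**2*y - 2*x**2 + 3*x*y**2 + x + 3*y**3 + 3*y**2 + y + 3

On U_Z we set Z = 1. Each monomial c·X^i·Y^j·Z^k in F becomes c·x^i·y^j·1^k = c·x^i·y^j.
Substituting Z = 1: F(X, Y, 1) = 3*x**3 + 2*x**2*y - 2*x**2 + 3*x*y**2 + x + 3*y**3 + 3*y**2 + y + 3.
Note: deg(f) ≤ deg(F) = 3; strict inequality happens when F is divisible by Z (lost terms).


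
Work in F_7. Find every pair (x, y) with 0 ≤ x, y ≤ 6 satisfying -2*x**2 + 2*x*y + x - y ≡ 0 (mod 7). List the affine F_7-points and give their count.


Affine F_7-points: {(0, 0), (1, 1), (2, 2), (3, 3), (4, 0), (4, 1), (4, 2), (4, 3), (4, 4), (4, 5), (4, 6), (5, 5), (6, 6)}; count = 13.

For each of the 49 pairs (x, y) ∈ F_7², evaluate f(x, y) mod 7. Record the zeros.
  x = 0: [0↦0, 1↦6, 2↦5, 3↦4, 4↦3, 5↦2, 6↦1]  zeros at y ∈ {0}
  x = 1: [0↦6, 1↦0, 2↦1, 3↦2, 4↦3, 5↦4, 6↦5]  zeros at y ∈ {1}
  x = 2: [0↦1, 1↦4, 2↦0, 3↦3, 4↦6, 5↦2, 6↦5]  zeros at y ∈ {2}
  x = 3: [0↦6, 1↦4, 2↦2, 3↦0, 4↦5, 5↦3, 6↦1]  zeros at y ∈ {3}
  x = 4: [0↦0, 1↦0, 2↦0, 3↦0, 4↦0, 5↦0, 6↦0]  zeros at y ∈ {0, 1, 2, 3, 4, 5, 6}
  x = 5: [0↦4, 1↦6, 2↦1, 3↦3, 4↦5, 5↦0, 6↦2]  zeros at y ∈ {5}
  x = 6: [0↦4, 1↦1, 2↦5, 3↦2, 4↦6, 5↦3, 6↦0]  zeros at y ∈ {6}
Collecting zeros: affine points = {(0, 0), (1, 1), (2, 2), (3, 3), (4, 0), (4, 1), (4, 2), (4, 3), (4, 4), (4, 5), (4, 6), (5, 5), (6, 6)}.
Total count |C(F_7)_aff| = 13.


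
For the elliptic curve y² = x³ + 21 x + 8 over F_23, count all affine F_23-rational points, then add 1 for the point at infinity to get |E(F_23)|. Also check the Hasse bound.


Affine points = {(0, 10), (0, 13), (2, 9), (2, 14), (3, 11), (3, 12), (4, 8), (4, 15), (5, 10), (5, 13), (9, 11), (9, 12), (11, 11), (11, 12), (15, 8), (15, 15), (16, 1), (16, 22), (18, 10), (18, 13), (21, 2), (21, 21), (22, 3), (22, 20)}; affine count = 24; |E(F_23)| = 25.

Discriminant check: Δ ∝ 4a³ + 27b² = 4·21³ + 27·8² = 4·9261 + 27·64 ≡ 17 (mod 23). Nonzero ⇒ E is nonsingular.
For each x ∈ F_23, compute rhs = x³ + 21·x + 8 mod 23, then count y ∈ F_23 with y² ≡ rhs.
  x = 0: rhs = 8, matching y values: 10, 13 (2 points).
  x = 1: rhs = 7, matching y values: none (0 points).
  x = 2: rhs = 12, matching y values: 9, 14 (2 points).
  x = 3: rhs = 6, matching y values: 11, 12 (2 points).
  x = 4: rhs = 18, matching y values: 8, 15 (2 points).
  x = 5: rhs = 8, matching y values: 10, 13 (2 points).
  x = 6: rhs = 5, matching y values: none (0 points).
  x = 7: rhs = 15, matching y values: none (0 points).
  x = 8: rhs = 21, matching y values: none (0 points).
  x = 9: rhs = 6, matching y values: 11, 12 (2 points).
  x = 10: rhs = 22, matching y values: none (0 points).
  x = 11: rhs = 6, matching y values: 11, 12 (2 points).
  x = 12: rhs = 10, matching y values: none (0 points).
  x = 13: rhs = 17, matching y values: none (0 points).
  x = 14: rhs = 10, matching y values: none (0 points).
  x = 15: rhs = 18, matching y values: 8, 15 (2 points).
  x = 16: rhs = 1, matching y values: 1, 22 (2 points).
  x = 17: rhs = 11, matching y values: none (0 points).
  x = 18: rhs = 8, matching y values: 10, 13 (2 points).
  x = 19: rhs = 21, matching y values: none (0 points).
  x = 20: rhs = 10, matching y values: none (0 points).
  x = 21: rhs = 4, matching y values: 2, 21 (2 points).
  x = 22: rhs = 9, matching y values: 3, 20 (2 points).
Total affine count: 24.
Full point count |E(F_23)| = 24 + 1 = 25.
Hasse bound: |25 − (23+1)| = |1| = 1 ≤ 2√23 ≈ 9.5917 ✓.


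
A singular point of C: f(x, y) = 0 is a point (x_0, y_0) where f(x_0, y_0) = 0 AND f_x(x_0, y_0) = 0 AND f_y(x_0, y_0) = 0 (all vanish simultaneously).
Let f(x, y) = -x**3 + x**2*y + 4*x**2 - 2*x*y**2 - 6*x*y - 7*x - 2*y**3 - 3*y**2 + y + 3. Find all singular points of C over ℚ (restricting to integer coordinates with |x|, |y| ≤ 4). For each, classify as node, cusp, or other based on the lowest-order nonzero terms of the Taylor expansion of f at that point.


Singular points: {(1, -1)}; classification: cusp.

Compute partial derivatives:
  f_x = -3*x**2 + 2*x*y + 8*x - 2*y**2 - 6*y - 7.
  f_y = x**2 - 4*x*y - 6*x - 6*y**2 - 6*y + 1.
Scan x_0 ∈ {−4, ..., 4}. For each x_0, f_y(x_0, y) is a polynomial in y; find its integer roots y ∈ {−4, ..., 4}, then test f_x and f at those candidates.
  x = -4: f_y(-4, y) = -6*y**2 + 10*y + 41; no integer root y with |y| ≤ 4.
  x = -3: f_y(-3, y) = -6*y**2 + 6*y + 28; no integer root y with |y| ≤ 4.
  x = -2: f_y(-2, y) = -6*y**2 + 2*y + 17; no integer root y with |y| ≤ 4.
  x = -1: f_y(-1, y) = -6*y**2 - 2*y + 8; vanishes at y ∈ {1}. (-1, 1): f_x = -28 ≠ 0.
  x = 0: f_y(0, y) = -6*y**2 - 6*y + 1; no integer root y with |y| ≤ 4.
  x = 1: f_y(1, y) = -6*y**2 - 10*y - 4; vanishes at y ∈ {-1}. (1, -1): f_x = 0, f = 0 — SINGULAR.
  x = 2: f_y(2, y) = -6*y**2 - 14*y - 7; no integer root y with |y| ≤ 4.
  x = 3: f_y(3, y) = -6*y**2 - 18*y - 8; no integer root y with |y| ≤ 4.
  x = 4: f_y(4, y) = -6*y**2 - 22*y - 7; no integer root y with |y| ≤ 4.
Only singular point on the grid: (1, -1).
Classify: substitute x = 1 + u, y = -1 + v and expand: f = -u**3 + u**2*v - 2*u*v**2 - 2*v**3 + v**2.
No constant or linear terms (consistent with a singular point). Quadratic part: v**2. Cubic part: -u**3 + u**2*v - 2*u*v**2 - 2*v**3.
The quadratic part v**2 is a perfect square, so there is a single (double) tangent line v = 0, i.e. y = -1. Restricting the cubic part to that line (v = 0) leaves -u**3 ≠ 0, so f is not divisible by v and the branch is v² ≈ u**3 to lowest order — this is a cusp.
Classification: cusp.


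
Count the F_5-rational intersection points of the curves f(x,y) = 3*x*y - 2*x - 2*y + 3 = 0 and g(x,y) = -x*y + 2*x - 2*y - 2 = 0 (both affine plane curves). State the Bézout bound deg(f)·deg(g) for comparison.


Common zeros: {(0, 4), (4, 1)}; count = 2; Bézout bound = 4.

deg(f) = 2, deg(g) = 2, so Bézout bound = 4.
Scan x ∈ F_5. For each x, list the y ∈ F_5 with f(x, y) ≡ 0 and those with g(x, y) ≡ 0 (mod 5); the common zeros in that column are the intersection.
  x = 0: f ≡ 0 at y ∈ {4}; g ≡ 0 at y ∈ {4}; common: {4}.
  x = 1: f ≡ 0 at y ∈ {4}; g ≡ 0 at y ∈ {0}; common: ∅.
  x = 2: f ≡ 0 at y ∈ {4}; g ≡ 0 at y ∈ {3}; common: ∅.
  x = 3: f ≡ 0 at y ∈ {4}; g ≡ 0 at y ∈ ∅; common: ∅.
  x = 4: f ≡ 0 at y ∈ {0, 1, 2, 3, 4}; g ≡ 0 at y ∈ {1}; common: {1}.
Collecting: common zeros = {(0, 4), (4, 1)}, so the count is 2.
Comparison with the Bézout bound: 2 ≤ 4 = deg(f)·deg(g), as expected for curves with no common component (the affine F_5-count falls short of the bound because intersections may lie at infinity, over extension fields, or carry multiplicity).


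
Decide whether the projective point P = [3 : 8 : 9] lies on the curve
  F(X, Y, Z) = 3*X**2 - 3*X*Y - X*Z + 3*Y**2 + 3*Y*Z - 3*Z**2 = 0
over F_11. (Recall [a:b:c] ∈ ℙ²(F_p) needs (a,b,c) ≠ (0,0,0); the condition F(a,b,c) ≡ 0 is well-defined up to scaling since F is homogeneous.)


F(3,8,9) ≡ 5 (mod 11); P is NOT on the curve.

Evaluate F(3, 8, 9) term-by-term (mod 11).
  3*X**2 ↦ 3·9·1·1 = 27
  -3*X*Y ↦ -3·3·8·1 = -72
  -X*Z ↦ -1·3·1·9 = -27
  3*Y**2 ↦ 3·1·64·1 = 192
  3*Y*Z ↦ 3·1·8·9 = 216
  -3*Z**2 ↦ -3·1·1·81 = -243
Sum: F(3, 8, 9) = (27) + (-72) + (-27) + (192) + (216) + (-243) = 93.
Reducing mod 11: 93 ≡ 5 (mod 11).
Since F(a, b, c) ≡ 5 ≠ 0 (mod 11), P does NOT lie on the curve.


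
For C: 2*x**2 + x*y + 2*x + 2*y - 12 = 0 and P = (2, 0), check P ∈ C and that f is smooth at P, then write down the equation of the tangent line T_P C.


Tangent line at P: 10*x + 4*y - 20 = 0.

Step 1: f(2, 0) = 0, so P lies on C.
Step 2: partial derivatives
  f_x(x, y) = 4*x + y + 2, f_y(x, y) = x + 2.
  f_x(P) = 10, f_y(P) = 4 (gradient nonzero, so P is smooth).
Step 3: tangent line at P: 10·(x − 2) + 4·(y − 0) = 0.
Expanding: 10*x + 4*y - 20 = 0.


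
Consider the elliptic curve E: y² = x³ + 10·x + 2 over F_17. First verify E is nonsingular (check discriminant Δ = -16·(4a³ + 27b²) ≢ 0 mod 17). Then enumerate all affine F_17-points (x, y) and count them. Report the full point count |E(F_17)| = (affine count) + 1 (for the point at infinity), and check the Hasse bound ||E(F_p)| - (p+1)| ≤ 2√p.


Affine points = {(0, 6), (0, 11), (1, 8), (1, 9), (2, 8), (2, 9), (3, 5), (3, 12), (4, 2), (4, 15), (8, 4), (8, 13), (11, 7), (11, 10), (13, 0), (14, 8), (14, 9), (15, 5), (15, 12), (16, 5), (16, 12)}; affine count = 21; |E(F_17)| = 22.

Discriminant check: Δ ∝ 4a³ + 27b² = 4·10³ + 27·2² = 4·1000 + 27·4 ≡ 11 (mod 17). Nonzero ⇒ E is nonsingular.
For each x ∈ F_17, compute rhs = x³ + 10·x + 2 mod 17, then count y ∈ F_17 with y² ≡ rhs.
  x = 0: rhs = 2, matching y values: 6, 11 (2 points).
  x = 1: rhs = 13, matching y values: 8, 9 (2 points).
  x = 2: rhs = 13, matching y values: 8, 9 (2 points).
  x = 3: rhs = 8, matching y values: 5, 12 (2 points).
  x = 4: rhs = 4, matching y values: 2, 15 (2 points).
  x = 5: rhs = 7, matching y values: none (0 points).
  x = 6: rhs = 6, matching y values: none (0 points).
  x = 7: rhs = 7, matching y values: none (0 points).
  x = 8: rhs = 16, matching y values: 4, 13 (2 points).
  x = 9: rhs = 5, matching y values: none (0 points).
  x = 10: rhs = 14, matching y values: none (0 points).
  x = 11: rhs = 15, matching y values: 7, 10 (2 points).
  x = 12: rhs = 14, matching y values: none (0 points).
  x = 13: rhs = 0, matching y values: 0 (1 points).
  x = 14: rhs = 13, matching y values: 8, 9 (2 points).
  x = 15: rhs = 8, matching y values: 5, 12 (2 points).
  x = 16: rhs = 8, matching y values: 5, 12 (2 points).
Total affine count: 21.
Full point count |E(F_17)| = 21 + 1 = 22.
Hasse bound: |22 − (17+1)| = |4| = 4 ≤ 2√17 ≈ 8.2462 ✓.


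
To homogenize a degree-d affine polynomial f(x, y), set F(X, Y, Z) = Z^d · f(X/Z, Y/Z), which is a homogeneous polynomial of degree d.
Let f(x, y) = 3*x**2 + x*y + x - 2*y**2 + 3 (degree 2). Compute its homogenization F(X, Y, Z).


F(X, Y, Z) = 3*X**2 + X*Y + X*Z - 2*Y**2 + 3*Z**2

deg(f) = 2.
Substitute x = X/Z, y = Y/Z into f, then multiply by Z^2.
  monomial 3·x^2·y^0 ↦ 3·X^2·Y^0·Z^0.
  monomial 1·x^1·y^1 ↦ 1·X^1·Y^1·Z^0.
  monomial 1·x^1·y^0 ↦ 1·X^1·Y^0·Z^1.
  monomial -2·x^0·y^2 ↦ -2·X^0·Y^2·Z^0.
  monomial 3·x^0·y^0 ↦ 3·X^0·Y^0·Z^2.
Collecting: F(X, Y, Z) = 3*X**2 + X*Y + X*Z - 2*Y**2 + 3*Z**2.


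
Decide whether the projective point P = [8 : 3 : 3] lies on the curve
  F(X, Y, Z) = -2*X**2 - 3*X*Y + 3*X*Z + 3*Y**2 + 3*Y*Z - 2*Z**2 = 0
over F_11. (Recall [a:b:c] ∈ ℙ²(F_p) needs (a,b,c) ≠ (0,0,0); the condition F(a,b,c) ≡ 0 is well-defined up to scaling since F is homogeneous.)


F(8,3,3) ≡ 7 (mod 11); P is NOT on the curve.

Evaluate F(8, 3, 3) term-by-term (mod 11).
  -2*X**2 ↦ -2·64·1·1 = -128
  -3*X*Y ↦ -3·8·3·1 = -72
  3*X*Z ↦ 3·8·1·3 = 72
  3*Y**2 ↦ 3·1·9·1 = 27
  3*Y*Z ↦ 3·1·3·3 = 27
  -2*Z**2 ↦ -2·1·1·9 = -18
Sum: F(8, 3, 3) = (-128) + (-72) + (72) + (27) + (27) + (-18) = -92.
Reducing mod 11: -92 ≡ 7 (mod 11).
Since F(a, b, c) ≡ 7 ≠ 0 (mod 11), P does NOT lie on the curve.


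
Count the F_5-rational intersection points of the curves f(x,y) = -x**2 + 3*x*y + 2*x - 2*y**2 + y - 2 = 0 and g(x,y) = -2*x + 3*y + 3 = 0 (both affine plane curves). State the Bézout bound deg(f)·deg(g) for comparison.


Common zeros: {(0, 4), (4, 0)}; count = 2; Bézout bound = 2.

deg(f) = 2, deg(g) = 1, so Bézout bound = 2.
Scan x ∈ F_5. For each x, list the y ∈ F_5 with f(x, y) ≡ 0 and those with g(x, y) ≡ 0 (mod 5); the common zeros in that column are the intersection.
  x = 0: f ≡ 0 at y ∈ {4}; g ≡ 0 at y ∈ {4}; common: {4}.
  x = 1: f ≡ 0 at y ∈ ∅; g ≡ 0 at y ∈ {3}; common: ∅.
  x = 2: f ≡ 0 at y ∈ ∅; g ≡ 0 at y ∈ {2}; common: ∅.
  x = 3: f ≡ 0 at y ∈ {0}; g ≡ 0 at y ∈ {1}; common: ∅.
  x = 4: f ≡ 0 at y ∈ {0, 4}; g ≡ 0 at y ∈ {0}; common: {0}.
Collecting: common zeros = {(0, 4), (4, 0)}, so the count is 2.
Comparison with the Bézout bound: 2 ≤ 2 = deg(f)·deg(g), as expected for curves with no common component (the bound is attained).


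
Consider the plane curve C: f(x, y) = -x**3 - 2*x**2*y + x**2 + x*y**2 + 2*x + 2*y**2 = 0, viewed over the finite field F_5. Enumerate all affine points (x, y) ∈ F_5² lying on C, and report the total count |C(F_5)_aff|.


Affine F_5-points: {(0, 0), (1, 2), (2, 0), (2, 2), (3, 1), (4, 0), (4, 2)}; count = 7.

For each of the 25 pairs (x, y) ∈ F_5², evaluate f(x, y) mod 5. Record the zeros.
  x = 0: [0↦0, 1↦2, 2↦3, 3↦3, 4↦2]  zeros at y ∈ {0}
  x = 1: [0↦2, 1↦3, 2↦0, 3↦3, 4↦2]  zeros at y ∈ {2}
  x = 2: [0↦0, 1↦1, 2↦0, 3↦2, 4↦2]  zeros at y ∈ {0, 2}
  x = 3: [0↦3, 1↦0, 2↦2, 3↦4, 4↦1]  zeros at y ∈ {1}
  x = 4: [0↦0, 1↦4, 2↦0, 3↦3, 4↦3]  zeros at y ∈ {0, 2}
Collecting zeros: affine points = {(0, 0), (1, 2), (2, 0), (2, 2), (3, 1), (4, 0), (4, 2)}.
Total count |C(F_5)_aff| = 7.


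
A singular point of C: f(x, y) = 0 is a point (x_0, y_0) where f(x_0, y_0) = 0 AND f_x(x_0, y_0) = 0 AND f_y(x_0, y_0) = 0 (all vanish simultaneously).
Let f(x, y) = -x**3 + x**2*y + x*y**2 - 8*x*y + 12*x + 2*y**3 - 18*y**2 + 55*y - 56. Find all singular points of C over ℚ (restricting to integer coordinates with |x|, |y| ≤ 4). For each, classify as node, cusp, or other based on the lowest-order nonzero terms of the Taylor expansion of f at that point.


Singular points: {(1, 3)}; classification: cusp.

Compute partial derivatives:
  f_x = -3*x**2 + 2*x*y + y**2 - 8*y + 12.
  f_y = x**2 + 2*x*y - 8*x + 6*y**2 - 36*y + 55.
Scan x_0 ∈ {−4, ..., 4}. For each x_0, f_y(x_0, y) is a polynomial in y; find its integer roots y ∈ {−4, ..., 4}, then test f_x and f at those candidates.
  x = -4: f_y(-4, y) = 6*y**2 - 44*y + 103; no integer root y with |y| ≤ 4.
  x = -3: f_y(-3, y) = 6*y**2 - 42*y + 88; no integer root y with |y| ≤ 4.
  x = -2: f_y(-2, y) = 6*y**2 - 40*y + 75; no integer root y with |y| ≤ 4.
  x = -1: f_y(-1, y) = 6*y**2 - 38*y + 64; no integer root y with |y| ≤ 4.
  x = 0: f_y(0, y) = 6*y**2 - 36*y + 55; no integer root y with |y| ≤ 4.
  x = 1: f_y(1, y) = 6*y**2 - 34*y + 48; vanishes at y ∈ {3}. (1, 3): f_x = 0, f = 0 — SINGULAR.
  x = 2: f_y(2, y) = 6*y**2 - 32*y + 43; no integer root y with |y| ≤ 4.
  x = 3: f_y(3, y) = 6*y**2 - 30*y + 40; no integer root y with |y| ≤ 4.
  x = 4: f_y(4, y) = 6*y**2 - 28*y + 39; no integer root y with |y| ≤ 4.
Only singular point on the grid: (1, 3).
Classify: substitute x = 1 + u, y = 3 + v and expand: f = -u**3 + u**2*v + u*v**2 + 2*v**3 + v**2.
No constant or linear terms (consistent with a singular point). Quadratic part: v**2. Cubic part: -u**3 + u**2*v + u*v**2 + 2*v**3.
The quadratic part v**2 is a perfect square, so there is a single (double) tangent line v = 0, i.e. y = 3. Restricting the cubic part to that line (v = 0) leaves -u**3 ≠ 0, so f is not divisible by v and the branch is v² ≈ u**3 to lowest order — this is a cusp.
Classification: cusp.


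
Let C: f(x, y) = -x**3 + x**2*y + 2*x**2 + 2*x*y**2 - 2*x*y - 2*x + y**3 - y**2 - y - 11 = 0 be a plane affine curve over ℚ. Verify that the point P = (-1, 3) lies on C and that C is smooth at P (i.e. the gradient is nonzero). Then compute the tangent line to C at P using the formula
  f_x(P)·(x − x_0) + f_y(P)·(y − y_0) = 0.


Tangent line at P: -3*x + 11*y - 36 = 0.

Step 1: f(-1, 3) = 0, so P lies on C.
Step 2: partial derivatives
  f_x(x, y) = -3*x**2 + 2*x*y + 4*x + 2*y**2 - 2*y - 2, f_y(x, y) = x**2 + 4*x*y - 2*x + 3*y**2 - 2*y - 1.
  f_x(P) = -3, f_y(P) = 11 (gradient nonzero, so P is smooth).
Step 3: tangent line at P: -3·(x − -1) + 11·(y − 3) = 0.
Expanding: -3*x + 11*y - 36 = 0.


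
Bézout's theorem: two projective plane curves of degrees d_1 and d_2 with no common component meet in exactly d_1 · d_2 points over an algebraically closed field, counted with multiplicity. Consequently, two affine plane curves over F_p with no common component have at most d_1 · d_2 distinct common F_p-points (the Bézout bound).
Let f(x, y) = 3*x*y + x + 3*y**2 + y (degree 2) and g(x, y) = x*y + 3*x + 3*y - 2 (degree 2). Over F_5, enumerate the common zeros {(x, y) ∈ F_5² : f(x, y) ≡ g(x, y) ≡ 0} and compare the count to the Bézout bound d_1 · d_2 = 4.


Common zeros: {(3, 3)}; count = 1; Bézout bound = 4.

deg(f) = 2, deg(g) = 2, so Bézout bound = 4.
Scan x ∈ F_5. For each x, list the y ∈ F_5 with f(x, y) ≡ 0 and those with g(x, y) ≡ 0 (mod 5); the common zeros in that column are the intersection.
  x = 0: f ≡ 0 at y ∈ {0, 3}; g ≡ 0 at y ∈ {4}; common: ∅.
  x = 1: f ≡ 0 at y ∈ {3, 4}; g ≡ 0 at y ∈ {1}; common: ∅.
  x = 2: f ≡ 0 at y ∈ {3}; g ≡ 0 at y ∈ ∅; common: ∅.
  x = 3: f ≡ 0 at y ∈ {2, 3}; g ≡ 0 at y ∈ {3}; common: {3}.
  x = 4: f ≡ 0 at y ∈ {1, 3}; g ≡ 0 at y ∈ {0}; common: ∅.
Collecting: common zeros = {(3, 3)}, so the count is 1.
Comparison with the Bézout bound: 1 ≤ 4 = deg(f)·deg(g), as expected for curves with no common component (the affine F_5-count falls short of the bound because intersections may lie at infinity, over extension fields, or carry multiplicity).


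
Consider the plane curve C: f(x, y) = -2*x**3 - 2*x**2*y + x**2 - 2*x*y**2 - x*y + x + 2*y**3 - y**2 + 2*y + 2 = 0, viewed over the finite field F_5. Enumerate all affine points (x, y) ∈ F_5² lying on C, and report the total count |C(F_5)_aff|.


Affine F_5-points: {(0, 1), (1, 1), (3, 0), (3, 2), (3, 4), (4, 3)}; count = 6.

For each of the 25 pairs (x, y) ∈ F_5², evaluate f(x, y) mod 5. Record the zeros.
  x = 0: [0↦2, 1↦0, 2↦3, 3↦3, 4↦2]  zeros at y ∈ {1}
  x = 1: [0↦2, 1↦0, 2↦4, 3↦1, 4↦3]  zeros at y ∈ {1}
  x = 2: [0↦2, 1↦1, 2↦2, 3↦2, 4↦3]  zeros at y ∈ ∅
  x = 3: [0↦0, 1↦1, 2↦0, 3↦4, 4↦0]  zeros at y ∈ {0, 2, 4}
  x = 4: [0↦4, 1↦3, 2↦1, 3↦0, 4↦2]  zeros at y ∈ {3}
Collecting zeros: affine points = {(0, 1), (1, 1), (3, 0), (3, 2), (3, 4), (4, 3)}.
Total count |C(F_5)_aff| = 6.


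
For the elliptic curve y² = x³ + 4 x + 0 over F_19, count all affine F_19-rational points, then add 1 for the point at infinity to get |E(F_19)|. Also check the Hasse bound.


Affine points = {(0, 0), (1, 9), (1, 10), (2, 4), (2, 15), (3, 1), (3, 18), (4, 2), (4, 17), (9, 9), (9, 10), (11, 8), (11, 11), (12, 3), (12, 16), (13, 8), (13, 11), (14, 8), (14, 11)}; affine count = 19; |E(F_19)| = 20.

Discriminant check: Δ ∝ 4a³ + 27b² = 4·4³ + 27·0² = 4·64 + 27·0 ≡ 9 (mod 19). Nonzero ⇒ E is nonsingular.
For each x ∈ F_19, compute rhs = x³ + 4·x + 0 mod 19, then count y ∈ F_19 with y² ≡ rhs.
  x = 0: rhs = 0, matching y values: 0 (1 points).
  x = 1: rhs = 5, matching y values: 9, 10 (2 points).
  x = 2: rhs = 16, matching y values: 4, 15 (2 points).
  x = 3: rhs = 1, matching y values: 1, 18 (2 points).
  x = 4: rhs = 4, matching y values: 2, 17 (2 points).
  x = 5: rhs = 12, matching y values: none (0 points).
  x = 6: rhs = 12, matching y values: none (0 points).
  x = 7: rhs = 10, matching y values: none (0 points).
  x = 8: rhs = 12, matching y values: none (0 points).
  x = 9: rhs = 5, matching y values: 9, 10 (2 points).
  x = 10: rhs = 14, matching y values: none (0 points).
  x = 11: rhs = 7, matching y values: 8, 11 (2 points).
  x = 12: rhs = 9, matching y values: 3, 16 (2 points).
  x = 13: rhs = 7, matching y values: 8, 11 (2 points).
  x = 14: rhs = 7, matching y values: 8, 11 (2 points).
  x = 15: rhs = 15, matching y values: none (0 points).
  x = 16: rhs = 18, matching y values: none (0 points).
  x = 17: rhs = 3, matching y values: none (0 points).
  x = 18: rhs = 14, matching y values: none (0 points).
Total affine count: 19.
Full point count |E(F_19)| = 19 + 1 = 20.
Hasse bound: |20 − (19+1)| = |0| = 0 ≤ 2√19 ≈ 8.7178 ✓.


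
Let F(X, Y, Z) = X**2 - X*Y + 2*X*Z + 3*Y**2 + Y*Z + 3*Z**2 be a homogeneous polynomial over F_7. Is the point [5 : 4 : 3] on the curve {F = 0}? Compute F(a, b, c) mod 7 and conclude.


F(5,4,3) ≡ 3 (mod 7); P is NOT on the curve.

Evaluate F(5, 4, 3) term-by-term (mod 7).
  X**2 ↦ 1·25·1·1 = 25
  -X*Y ↦ -1·5·4·1 = -20
  2*X*Z ↦ 2·5·1·3 = 30
  3*Y**2 ↦ 3·1·16·1 = 48
  Y*Z ↦ 1·1·4·3 = 12
  3*Z**2 ↦ 3·1·1·9 = 27
Sum: F(5, 4, 3) = (25) + (-20) + (30) + (48) + (12) + (27) = 122.
Reducing mod 7: 122 ≡ 3 (mod 7).
Since F(a, b, c) ≡ 3 ≠ 0 (mod 7), P does NOT lie on the curve.


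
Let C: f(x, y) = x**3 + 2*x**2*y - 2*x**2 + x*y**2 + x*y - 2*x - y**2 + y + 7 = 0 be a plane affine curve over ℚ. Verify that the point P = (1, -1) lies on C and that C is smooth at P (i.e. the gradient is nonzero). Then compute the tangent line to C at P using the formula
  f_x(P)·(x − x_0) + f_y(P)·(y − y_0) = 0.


Tangent line at P: -7*x + 4*y + 11 = 0.

Step 1: f(1, -1) = 0, so P lies on C.
Step 2: partial derivatives
  f_x(x, y) = 3*x**2 + 4*x*y - 4*x + y**2 + y - 2, f_y(x, y) = 2*x**2 + 2*x*y + x - 2*y + 1.
  f_x(P) = -7, f_y(P) = 4 (gradient nonzero, so P is smooth).
Step 3: tangent line at P: -7·(x − 1) + 4·(y − -1) = 0.
Expanding: -7*x + 4*y + 11 = 0.


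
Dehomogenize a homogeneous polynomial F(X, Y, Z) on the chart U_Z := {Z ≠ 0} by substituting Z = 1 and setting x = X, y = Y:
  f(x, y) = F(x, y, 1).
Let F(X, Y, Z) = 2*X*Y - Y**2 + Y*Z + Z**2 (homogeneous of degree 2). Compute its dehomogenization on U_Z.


f(x, y) = 2*x*y - y**2 + y + 1

On U_Z we set Z = 1. Each monomial c·X^i·Y^j·Z^k in F becomes c·x^i·y^j·1^k = c·x^i·y^j.
Substituting Z = 1: F(X, Y, 1) = 2*x*y - y**2 + y + 1.
Note: deg(f) ≤ deg(F) = 2; strict inequality happens when F is divisible by Z (lost terms).


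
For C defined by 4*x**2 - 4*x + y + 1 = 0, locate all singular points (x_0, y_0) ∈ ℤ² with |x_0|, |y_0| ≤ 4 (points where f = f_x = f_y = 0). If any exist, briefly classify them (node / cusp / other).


No singular points in the scanned grid; C is smooth there.

Compute partial derivatives:
  f_x = 8*x - 4.
  f_y = 1.
f_y = 1 is a nonzero constant, so f_y never vanishes: no point (x, y) can satisfy f = f_x = f_y = 0. In particular no (x, y) ∈ {−4, ..., 4}² is singular; the curve is smooth.


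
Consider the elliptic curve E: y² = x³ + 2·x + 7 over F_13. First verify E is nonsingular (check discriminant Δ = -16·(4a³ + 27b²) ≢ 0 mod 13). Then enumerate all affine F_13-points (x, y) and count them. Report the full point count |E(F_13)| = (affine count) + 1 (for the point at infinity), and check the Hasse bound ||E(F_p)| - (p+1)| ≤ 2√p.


Affine points = {(1, 6), (1, 7), (3, 1), (3, 12), (4, 1), (4, 12), (5, 5), (5, 8), (6, 1), (6, 12), (7, 0), (9, 0), (10, 0), (12, 2), (12, 11)}; affine count = 15; |E(F_13)| = 16.

Discriminant check: Δ ∝ 4a³ + 27b² = 4·2³ + 27·7² = 4·8 + 27·49 ≡ 3 (mod 13). Nonzero ⇒ E is nonsingular.
For each x ∈ F_13, compute rhs = x³ + 2·x + 7 mod 13, then count y ∈ F_13 with y² ≡ rhs.
  x = 0: rhs = 7, matching y values: none (0 points).
  x = 1: rhs = 10, matching y values: 6, 7 (2 points).
  x = 2: rhs = 6, matching y values: none (0 points).
  x = 3: rhs = 1, matching y values: 1, 12 (2 points).
  x = 4: rhs = 1, matching y values: 1, 12 (2 points).
  x = 5: rhs = 12, matching y values: 5, 8 (2 points).
  x = 6: rhs = 1, matching y values: 1, 12 (2 points).
  x = 7: rhs = 0, matching y values: 0 (1 points).
  x = 8: rhs = 2, matching y values: none (0 points).
  x = 9: rhs = 0, matching y values: 0 (1 points).
  x = 10: rhs = 0, matching y values: 0 (1 points).
  x = 11: rhs = 8, matching y values: none (0 points).
  x = 12: rhs = 4, matching y values: 2, 11 (2 points).
Total affine count: 15.
Full point count |E(F_13)| = 15 + 1 = 16.
Hasse bound: |16 − (13+1)| = |2| = 2 ≤ 2√13 ≈ 7.2111 ✓.


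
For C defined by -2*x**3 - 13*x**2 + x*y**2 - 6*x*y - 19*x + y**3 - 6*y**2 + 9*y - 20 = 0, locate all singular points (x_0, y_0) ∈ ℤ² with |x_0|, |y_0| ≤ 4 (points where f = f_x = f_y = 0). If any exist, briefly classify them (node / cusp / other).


Singular points: {(-2, 3)}; classification: node.

Compute partial derivatives:
  f_x = -6*x**2 - 26*x + y**2 - 6*y - 19.
  f_y = 2*x*y - 6*x + 3*y**2 - 12*y + 9.
Scan x_0 ∈ {−4, ..., 4}. For each x_0, f_y(x_0, y) is a polynomial in y; find its integer roots y ∈ {−4, ..., 4}, then test f_x and f at those candidates.
  x = -4: f_y(-4, y) = 3*y**2 - 20*y + 33; vanishes at y ∈ {3}. (-4, 3): f_x = -20 ≠ 0.
  x = -3: f_y(-3, y) = 3*y**2 - 18*y + 27; vanishes at y ∈ {3}. (-3, 3): f_x = -4 ≠ 0.
  x = -2: f_y(-2, y) = 3*y**2 - 16*y + 21; vanishes at y ∈ {3}. (-2, 3): f_x = 0, f = 0 — SINGULAR.
  x = -1: f_y(-1, y) = 3*y**2 - 14*y + 15; vanishes at y ∈ {3}. (-1, 3): f_x = -8 ≠ 0.
  x = 0: f_y(0, y) = 3*y**2 - 12*y + 9; vanishes at y ∈ {1, 3}. (0, 1): f_x = -24 ≠ 0; (0, 3): f_x = -28 ≠ 0.
  x = 1: f_y(1, y) = 3*y**2 - 10*y + 3; vanishes at y ∈ {3}. (1, 3): f_x = -60 ≠ 0.
  x = 2: f_y(2, y) = 3*y**2 - 8*y - 3; vanishes at y ∈ {3}. (2, 3): f_x = -104 ≠ 0.
  x = 3: f_y(3, y) = 3*y**2 - 6*y - 9; vanishes at y ∈ {-1, 3}. (3, -1): f_x = -144 ≠ 0; (3, 3): f_x = -160 ≠ 0.
  x = 4: f_y(4, y) = 3*y**2 - 4*y - 15; vanishes at y ∈ {3}. (4, 3): f_x = -228 ≠ 0.
Only singular point on the grid: (-2, 3).
Classify: substitute x = -2 + u, y = 3 + v and expand: f = -2*u**3 - u**2 + u*v**2 + v**3 + v**2.
No constant or linear terms (consistent with a singular point). Quadratic part: -u**2 + v**2. Cubic part: -2*u**3 + u*v**2 + v**3.
The quadratic part v**2 - u**2 = (v − u)(v + u) splits into two distinct linear factors, so there are two distinct tangent lines y − 3 = ±(x − -2) — this is a node (ordinary double point).
Classification: node.


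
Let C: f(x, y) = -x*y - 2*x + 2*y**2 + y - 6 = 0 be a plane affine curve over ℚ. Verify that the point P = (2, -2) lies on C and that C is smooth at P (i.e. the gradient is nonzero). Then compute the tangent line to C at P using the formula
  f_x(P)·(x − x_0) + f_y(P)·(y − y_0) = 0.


Tangent line at P: -9*y - 18 = 0.

Step 1: f(2, -2) = 0, so P lies on C.
Step 2: partial derivatives
  f_x(x, y) = -y - 2, f_y(x, y) = -x + 4*y + 1.
  f_x(P) = 0, f_y(P) = -9 (gradient nonzero, so P is smooth).
Step 3: tangent line at P: 0·(x − 2) + -9·(y − -2) = 0.
Expanding: -9*y - 18 = 0.


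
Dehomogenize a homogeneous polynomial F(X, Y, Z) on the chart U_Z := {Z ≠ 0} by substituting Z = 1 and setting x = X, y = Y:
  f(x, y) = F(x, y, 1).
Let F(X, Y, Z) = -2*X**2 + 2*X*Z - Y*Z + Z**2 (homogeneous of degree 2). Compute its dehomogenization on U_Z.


f(x, y) = -2*x**2 + 2*x - y + 1

On U_Z we set Z = 1. Each monomial c·X^i·Y^j·Z^k in F becomes c·x^i·y^j·1^k = c·x^i·y^j.
Substituting Z = 1: F(X, Y, 1) = -2*x**2 + 2*x - y + 1.
Note: deg(f) ≤ deg(F) = 2; strict inequality happens when F is divisible by Z (lost terms).


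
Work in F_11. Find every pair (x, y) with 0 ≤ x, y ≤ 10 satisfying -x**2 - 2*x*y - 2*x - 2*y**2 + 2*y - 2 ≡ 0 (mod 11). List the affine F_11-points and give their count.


Affine F_11-points: {(1, 5), (1, 6), (2, 2), (2, 8), (3, 2), (3, 7), (4, 9), (4, 10), (7, 6), (7, 10), (9, 5), (9, 9)}; count = 12.

For each of the 121 pairs (x, y) ∈ F_11², evaluate f(x, y) mod 11. Record the zeros.
  x = 0: [0↦9, 1↦9, 2↦5, 3↦8, 4↦7, 5↦2, 6↦4, 7↦2, 8↦7, 9↦8, 10↦5]  zeros at y ∈ ∅
  x = 1: [0↦6, 1↦4, 2↦9, 3↦10, 4↦7, 5↦0, 6↦0, 7↦7, 8↦10, 9↦9, 10↦4]  zeros at y ∈ {5, 6}
  x = 2: [0↦1, 1↦8, 2↦0, 3↦10, 4↦5, 5↦7, 6↦5, 7↦10, 8↦0, 9↦8, 10↦1]  zeros at y ∈ {2, 8}
  x = 3: [0↦5, 1↦10, 2↦0, 3↦8, 4↦1, 5↦1, 6↦8, 7↦0, 8↦10, 9↦5, 10↦7]  zeros at y ∈ {2, 7}
  x = 4: [0↦7, 1↦10, 2↦9, 3↦4, 4↦6, 5↦4, 6↦9, 7↦10, 8↦7, 9↦0, 10↦0]  zeros at y ∈ {9, 10}
  x = 5: [0↦7, 1↦8, 2↦5, 3↦9, 4↦9, 5↦5, 6↦8, 7↦7, 8↦2, 9↦4, 10↦2]  zeros at y ∈ ∅
  x = 6: [0↦5, 1↦4, 2↦10, 3↦1, 4↦10, 5↦4, 6↦5, 7↦2, 8↦6, 9↦6, 10↦2]  zeros at y ∈ ∅
  x = 7: [0↦1, 1↦9, 2↦2, 3↦2, 4↦9, 5↦1, 6↦0, 7↦6, 8↦8, 9↦6, 10↦0]  zeros at y ∈ {6, 10}
  x = 8: [0↦6, 1↦1, 2↦3, 3↦1, 4↦6, 5↦7, 6↦4, 7↦8, 8↦8, 9↦4, 10↦7]  zeros at y ∈ ∅
  x = 9: [0↦9, 1↦2, 2↦2, 3↦9, 4↦1, 5↦0, 6↦6, 7↦8, 8↦6, 9↦0, 10↦1]  zeros at y ∈ {5, 9}
  x = 10: [0↦10, 1↦1, 2↦10, 3↦4, 4↦5, 5↦2, 6↦6, 7↦6, 8↦2, 9↦5, 10↦4]  zeros at y ∈ ∅
Collecting zeros: affine points = {(1, 5), (1, 6), (2, 2), (2, 8), (3, 2), (3, 7), (4, 9), (4, 10), (7, 6), (7, 10), (9, 5), (9, 9)}.
Total count |C(F_11)_aff| = 12.


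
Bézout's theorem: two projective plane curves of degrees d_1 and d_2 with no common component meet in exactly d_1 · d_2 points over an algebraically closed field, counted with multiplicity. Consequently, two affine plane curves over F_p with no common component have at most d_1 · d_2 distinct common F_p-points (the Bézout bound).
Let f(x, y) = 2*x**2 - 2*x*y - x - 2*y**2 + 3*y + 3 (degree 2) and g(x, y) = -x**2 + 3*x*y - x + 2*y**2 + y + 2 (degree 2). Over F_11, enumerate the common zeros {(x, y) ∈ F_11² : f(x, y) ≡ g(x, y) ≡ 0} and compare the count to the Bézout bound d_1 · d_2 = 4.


Common zeros: ∅; count = 0; Bézout bound = 4.

deg(f) = 2, deg(g) = 2, so Bézout bound = 4.
Scan x ∈ F_11. For each x, list the y ∈ F_11 with f(x, y) ≡ 0 and those with g(x, y) ≡ 0 (mod 11); the common zeros in that column are the intersection.
  x = 0: f ≡ 0 at y ∈ {9}; g ≡ 0 at y ∈ ∅; common: ∅.
  x = 1: f ≡ 0 at y ∈ {3}; g ≡ 0 at y ∈ {0, 9}; common: ∅.
  x = 2: f ≡ 0 at y ∈ ∅; g ≡ 0 at y ∈ {6, 7}; common: ∅.
  x = 3: f ≡ 0 at y ∈ ∅; g ≡ 0 at y ∈ {8, 9}; common: ∅.
  x = 4: f ≡ 0 at y ∈ {5, 9}; g ≡ 0 at y ∈ {4, 6}; common: ∅.
  x = 5: f ≡ 0 at y ∈ {6, 7}; g ≡ 0 at y ∈ ∅; common: ∅.
  x = 6: f ≡ 0 at y ∈ ∅; g ≡ 0 at y ∈ ∅; common: ∅.
  x = 7: f ≡ 0 at y ∈ {5, 6}; g ≡ 0 at y ∈ {4, 7}; common: ∅.
  x = 8: f ≡ 0 at y ∈ {3, 7}; g ≡ 0 at y ∈ ∅; common: ∅.
  x = 9: f ≡ 0 at y ∈ ∅; g ≡ 0 at y ∈ {0, 8}; common: ∅.
  x = 10: f ≡ 0 at y ∈ ∅; g ≡ 0 at y ∈ ∅; common: ∅.
Collecting: common zeros = ∅, so the count is 0.
Comparison with the Bézout bound: 0 ≤ 4 = deg(f)·deg(g), as expected for curves with no common component (the affine F_11-count falls short of the bound because intersections may lie at infinity, over extension fields, or carry multiplicity).
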